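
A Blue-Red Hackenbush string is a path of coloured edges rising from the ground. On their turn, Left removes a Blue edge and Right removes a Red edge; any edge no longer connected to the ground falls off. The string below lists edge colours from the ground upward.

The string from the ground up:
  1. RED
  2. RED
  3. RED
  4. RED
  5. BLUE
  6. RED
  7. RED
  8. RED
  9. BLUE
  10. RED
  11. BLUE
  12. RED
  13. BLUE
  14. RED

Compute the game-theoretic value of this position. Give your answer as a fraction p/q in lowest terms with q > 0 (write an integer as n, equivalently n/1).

value(R) = {  | 0 } -> -1
value(RR) = {  | -1,0 } -> -2
value(RRR) = {  | -2,-1,0 } -> -3
value(RRRR) = {  | -3,-2,-1,0 } -> -4
value(RRRRB) = { -4 | -3,-2,-1,0 } -> -7/2
value(RRRRBR) = { -4 | -7/2,-3,-2,-1,0 } -> -15/4
value(RRRRBRR) = { -4 | -15/4,-7/2,-3,-2,-1,0 } -> -31/8
value(RRRRBRRR) = { -4 | -31/8,-15/4,-7/2,-3,-2,-1,0 } -> -63/16
value(RRRRBRRRB) = { -4,-63/16 | -31/8,-15/4,-7/2,-3,-2,-1,0 } -> -125/32
value(RRRRBRRRBR) = { -4,-63/16 | -125/32,-31/8,-15/4,-7/2,-3,-2,-1,0 } -> -251/64
value(RRRRBRRRBRB) = { -4,-63/16,-251/64 | -125/32,-31/8,-15/4,-7/2,-3,-2,-1,0 } -> -501/128
value(RRRRBRRRBRBR) = { -4,-63/16,-251/64 | -501/128,-125/32,-31/8,-15/4,-7/2,-3,-2,-1,0 } -> -1003/256
value(RRRRBRRRBRBRB) = { -4,-63/16,-251/64,-1003/256 | -501/128,-125/32,-31/8,-15/4,-7/2,-3,-2,-1,0 } -> -2005/512
value(RRRRBRRRBRBRBR) = { -4,-63/16,-251/64,-1003/256 | -2005/512,-501/128,-125/32,-31/8,-15/4,-7/2,-3,-2,-1,0 } -> -4011/1024

-4011/1024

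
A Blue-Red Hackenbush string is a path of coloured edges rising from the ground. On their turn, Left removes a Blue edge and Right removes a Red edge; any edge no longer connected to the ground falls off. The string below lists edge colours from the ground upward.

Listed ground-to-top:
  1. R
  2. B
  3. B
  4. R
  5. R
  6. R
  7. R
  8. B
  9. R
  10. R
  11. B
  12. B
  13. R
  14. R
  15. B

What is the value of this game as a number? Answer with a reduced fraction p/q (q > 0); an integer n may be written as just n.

-7885/16384

g_1 [R]  L=[]  R=[0]  = -1
g_2 [RB]  L=[-1]  R=[0]  = -1/2
g_3 [RBB]  L=[-1; -1/2]  R=[0]  = -1/4
g_4 [RBBR]  L=[-1; -1/2]  R=[-1/4; 0]  = -3/8
g_5 [RBBRR]  L=[-1; -1/2]  R=[-3/8; -1/4; 0]  = -7/16
g_6 [RBBRRR]  L=[-1; -1/2]  R=[-7/16; -3/8; -1/4; 0]  = -15/32
g_7 [RBBRRRR]  L=[-1; -1/2]  R=[-15/32; -7/16; -3/8; -1/4; 0]  = -31/64
g_8 [RBBRRRRB]  L=[-1; -1/2; -31/64]  R=[-15/32; -7/16; -3/8; -1/4; 0]  = -61/128
g_9 [RBBRRRRBR]  L=[-1; -1/2; -31/64]  R=[-61/128; -15/32; -7/16; -3/8; -1/4; 0]  = -123/256
g_10 [RBBRRRRBRR]  L=[-1; -1/2; -31/64]  R=[-123/256; -61/128; -15/32; -7/16; -3/8; -1/4; 0]  = -247/512
g_11 [RBBRRRRBRRB]  L=[-1; -1/2; -31/64; -247/512]  R=[-123/256; -61/128; -15/32; -7/16; -3/8; -1/4; 0]  = -493/1024
g_12 [RBBRRRRBRRBB]  L=[-1; -1/2; -31/64; -247/512; -493/1024]  R=[-123/256; -61/128; -15/32; -7/16; -3/8; -1/4; 0]  = -985/2048
g_13 [RBBRRRRBRRBBR]  L=[-1; -1/2; -31/64; -247/512; -493/1024]  R=[-985/2048; -123/256; -61/128; -15/32; -7/16; -3/8; -1/4; 0]  = -1971/4096
g_14 [RBBRRRRBRRBBRR]  L=[-1; -1/2; -31/64; -247/512; -493/1024]  R=[-1971/4096; -985/2048; -123/256; -61/128; -15/32; -7/16; -3/8; -1/4; 0]  = -3943/8192
g_15 [RBBRRRRBRRBBRRB]  L=[-1; -1/2; -31/64; -247/512; -493/1024; -3943/8192]  R=[-1971/4096; -985/2048; -123/256; -61/128; -15/32; -7/16; -3/8; -1/4; 0]  = -7885/16384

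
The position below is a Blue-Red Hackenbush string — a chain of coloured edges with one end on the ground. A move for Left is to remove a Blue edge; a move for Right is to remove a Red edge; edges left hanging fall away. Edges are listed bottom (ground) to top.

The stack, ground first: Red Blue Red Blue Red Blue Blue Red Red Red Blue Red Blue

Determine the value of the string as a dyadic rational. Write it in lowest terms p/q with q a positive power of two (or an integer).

-2677/4096

Recurse on prefixes of the 13-edge string Red Blue Red Blue Red Blue Blue Red Red Red Blue Red Blue:
R: Left { · }, Right { 0 } so simplest -1
RB: Left { -1 }, Right { 0 } so simplest -1/2
RBR: Left { -1 }, Right { -1/2; 0 } so simplest -3/4
RBRB: Left { -1; -3/4 }, Right { -1/2; 0 } so simplest -5/8
RBRBR: Left { -1; -3/4 }, Right { -5/8; -1/2; 0 } so simplest -11/16
RBRBRB: Left { -1; -3/4; -11/16 }, Right { -5/8; -1/2; 0 } so simplest -21/32
RBRBRBB: Left { -1; -3/4; -11/16; -21/32 }, Right { -5/8; -1/2; 0 } so simplest -41/64
RBRBRBBR: Left { -1; -3/4; -11/16; -21/32 }, Right { -41/64; -5/8; -1/2; 0 } so simplest -83/128
RBRBRBBRR: Left { -1; -3/4; -11/16; -21/32 }, Right { -83/128; -41/64; -5/8; -1/2; 0 } so simplest -167/256
RBRBRBBRRR: Left { -1; -3/4; -11/16; -21/32 }, Right { -167/256; -83/128; -41/64; -5/8; -1/2; 0 } so simplest -335/512
RBRBRBBRRRB: Left { -1; -3/4; -11/16; -21/32; -335/512 }, Right { -167/256; -83/128; -41/64; -5/8; -1/2; 0 } so simplest -669/1024
RBRBRBBRRRBR: Left { -1; -3/4; -11/16; -21/32; -335/512 }, Right { -669/1024; -167/256; -83/128; -41/64; -5/8; -1/2; 0 } so simplest -1339/2048
RBRBRBBRRRBRB: Left { -1; -3/4; -11/16; -21/32; -335/512; -1339/2048 }, Right { -669/1024; -167/256; -83/128; -41/64; -5/8; -1/2; 0 } so simplest -2677/4096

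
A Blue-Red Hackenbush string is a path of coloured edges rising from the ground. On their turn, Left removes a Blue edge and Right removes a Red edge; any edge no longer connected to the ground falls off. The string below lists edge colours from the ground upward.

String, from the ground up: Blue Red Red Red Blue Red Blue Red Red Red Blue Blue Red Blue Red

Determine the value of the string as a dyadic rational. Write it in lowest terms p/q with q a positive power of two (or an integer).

2613/16384

value(B) = { 0 | none } gives 1
value(BR) = { 0 | 1 } gives 1/2
value(BRR) = { 0 | 1/2, 1 } gives 1/4
value(BRRR) = { 0 | 1/4, 1/2, 1 } gives 1/8
value(BRRRB) = { 0, 1/8 | 1/4, 1/2, 1 } gives 3/16
value(BRRRBR) = { 0, 1/8 | 3/16, 1/4, 1/2, 1 } gives 5/32
value(BRRRBRB) = { 0, 1/8, 5/32 | 3/16, 1/4, 1/2, 1 } gives 11/64
value(BRRRBRBR) = { 0, 1/8, 5/32 | 11/64, 3/16, 1/4, 1/2, 1 } gives 21/128
value(BRRRBRBRR) = { 0, 1/8, 5/32 | 21/128, 11/64, 3/16, 1/4, 1/2, 1 } gives 41/256
value(BRRRBRBRRR) = { 0, 1/8, 5/32 | 41/256, 21/128, 11/64, 3/16, 1/4, 1/2, 1 } gives 81/512
value(BRRRBRBRRRB) = { 0, 1/8, 5/32, 81/512 | 41/256, 21/128, 11/64, 3/16, 1/4, 1/2, 1 } gives 163/1024
value(BRRRBRBRRRBB) = { 0, 1/8, 5/32, 81/512, 163/1024 | 41/256, 21/128, 11/64, 3/16, 1/4, 1/2, 1 } gives 327/2048
value(BRRRBRBRRRBBR) = { 0, 1/8, 5/32, 81/512, 163/1024 | 327/2048, 41/256, 21/128, 11/64, 3/16, 1/4, 1/2, 1 } gives 653/4096
value(BRRRBRBRRRBBRB) = { 0, 1/8, 5/32, 81/512, 163/1024, 653/4096 | 327/2048, 41/256, 21/128, 11/64, 3/16, 1/4, 1/2, 1 } gives 1307/8192
value(BRRRBRBRRRBBRBR) = { 0, 1/8, 5/32, 81/512, 163/1024, 653/4096 | 1307/8192, 327/2048, 41/256, 21/128, 11/64, 3/16, 1/4, 1/2, 1 } gives 2613/16384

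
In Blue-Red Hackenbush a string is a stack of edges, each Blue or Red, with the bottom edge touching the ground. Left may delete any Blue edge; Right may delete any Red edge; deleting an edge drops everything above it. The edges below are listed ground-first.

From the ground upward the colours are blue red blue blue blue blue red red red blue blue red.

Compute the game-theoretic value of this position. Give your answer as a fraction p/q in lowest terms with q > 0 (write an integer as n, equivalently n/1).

b: Left { 0 }, Right { none } so simplest 1
br: Left { 0 }, Right { 1 } so simplest 1/2
brb: Left { 0, 1/2 }, Right { 1 } so simplest 3/4
brbb: Left { 0, 1/2, 3/4 }, Right { 1 } so simplest 7/8
brbbb: Left { 0, 1/2, 3/4, 7/8 }, Right { 1 } so simplest 15/16
brbbbb: Left { 0, 1/2, 3/4, 7/8, 15/16 }, Right { 1 } so simplest 31/32
brbbbbr: Left { 0, 1/2, 3/4, 7/8, 15/16 }, Right { 31/32, 1 } so simplest 61/64
brbbbbrr: Left { 0, 1/2, 3/4, 7/8, 15/16 }, Right { 61/64, 31/32, 1 } so simplest 121/128
brbbbbrrr: Left { 0, 1/2, 3/4, 7/8, 15/16 }, Right { 121/128, 61/64, 31/32, 1 } so simplest 241/256
brbbbbrrrb: Left { 0, 1/2, 3/4, 7/8, 15/16, 241/256 }, Right { 121/128, 61/64, 31/32, 1 } so simplest 483/512
brbbbbrrrbb: Left { 0, 1/2, 3/4, 7/8, 15/16, 241/256, 483/512 }, Right { 121/128, 61/64, 31/32, 1 } so simplest 967/1024
brbbbbrrrbbr: Left { 0, 1/2, 3/4, 7/8, 15/16, 241/256, 483/512 }, Right { 967/1024, 121/128, 61/64, 31/32, 1 } so simplest 1933/2048

1933/2048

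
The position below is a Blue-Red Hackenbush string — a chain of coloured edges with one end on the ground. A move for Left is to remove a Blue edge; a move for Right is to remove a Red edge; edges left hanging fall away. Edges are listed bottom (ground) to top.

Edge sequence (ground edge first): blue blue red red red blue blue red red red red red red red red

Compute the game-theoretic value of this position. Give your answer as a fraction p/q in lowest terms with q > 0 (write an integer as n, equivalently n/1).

9729/8192

Build g(s[:k]) for k = 1..15, string s = blue blue red red red blue blue red red red red red red red red.
g(b) = { 0 | (no moves) } -> 1
g(bb) = { 0; 1 | (no moves) } -> 2
g(bbr) = { 0; 1 | 2 } -> 3/2
g(bbrr) = { 0; 1 | 3/2; 2 } -> 5/4
g(bbrrr) = { 0; 1 | 5/4; 3/2; 2 } -> 9/8
g(bbrrrb) = { 0; 1; 9/8 | 5/4; 3/2; 2 } -> 19/16
g(bbrrrbb) = { 0; 1; 9/8; 19/16 | 5/4; 3/2; 2 } -> 39/32
g(bbrrrbbr) = { 0; 1; 9/8; 19/16 | 39/32; 5/4; 3/2; 2 } -> 77/64
g(bbrrrbbrr) = { 0; 1; 9/8; 19/16 | 77/64; 39/32; 5/4; 3/2; 2 } -> 153/128
g(bbrrrbbrrr) = { 0; 1; 9/8; 19/16 | 153/128; 77/64; 39/32; 5/4; 3/2; 2 } -> 305/256
g(bbrrrbbrrrr) = { 0; 1; 9/8; 19/16 | 305/256; 153/128; 77/64; 39/32; 5/4; 3/2; 2 } -> 609/512
g(bbrrrbbrrrrr) = { 0; 1; 9/8; 19/16 | 609/512; 305/256; 153/128; 77/64; 39/32; 5/4; 3/2; 2 } -> 1217/1024
g(bbrrrbbrrrrrr) = { 0; 1; 9/8; 19/16 | 1217/1024; 609/512; 305/256; 153/128; 77/64; 39/32; 5/4; 3/2; 2 } -> 2433/2048
g(bbrrrbbrrrrrrr) = { 0; 1; 9/8; 19/16 | 2433/2048; 1217/1024; 609/512; 305/256; 153/128; 77/64; 39/32; 5/4; 3/2; 2 } -> 4865/4096
g(bbrrrbbrrrrrrrr) = { 0; 1; 9/8; 19/16 | 4865/4096; 2433/2048; 1217/1024; 609/512; 305/256; 153/128; 77/64; 39/32; 5/4; 3/2; 2 } -> 9729/8192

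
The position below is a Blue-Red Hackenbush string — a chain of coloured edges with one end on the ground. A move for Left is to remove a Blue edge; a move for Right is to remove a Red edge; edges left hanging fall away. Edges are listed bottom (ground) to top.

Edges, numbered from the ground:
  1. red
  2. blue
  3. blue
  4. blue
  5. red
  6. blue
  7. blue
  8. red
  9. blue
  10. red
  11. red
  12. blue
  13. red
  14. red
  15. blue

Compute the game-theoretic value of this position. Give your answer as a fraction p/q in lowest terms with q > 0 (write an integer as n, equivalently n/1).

edge 1 of 15 (red): { ∅ | 0 } so -1
edge 2 of 15 (blue): { -1 | 0 } so -1/2
edge 3 of 15 (blue): { -1 -1/2 | 0 } so -1/4
edge 4 of 15 (blue): { -1 -1/2 -1/4 | 0 } so -1/8
edge 5 of 15 (red): { -1 -1/2 -1/4 | -1/8 0 } so -3/16
edge 6 of 15 (blue): { -1 -1/2 -1/4 -3/16 | -1/8 0 } so -5/32
edge 7 of 15 (blue): { -1 -1/2 -1/4 -3/16 -5/32 | -1/8 0 } so -9/64
edge 8 of 15 (red): { -1 -1/2 -1/4 -3/16 -5/32 | -9/64 -1/8 0 } so -19/128
edge 9 of 15 (blue): { -1 -1/2 -1/4 -3/16 -5/32 -19/128 | -9/64 -1/8 0 } so -37/256
edge 10 of 15 (red): { -1 -1/2 -1/4 -3/16 -5/32 -19/128 | -37/256 -9/64 -1/8 0 } so -75/512
edge 11 of 15 (red): { -1 -1/2 -1/4 -3/16 -5/32 -19/128 | -75/512 -37/256 -9/64 -1/8 0 } so -151/1024
edge 12 of 15 (blue): { -1 -1/2 -1/4 -3/16 -5/32 -19/128 -151/1024 | -75/512 -37/256 -9/64 -1/8 0 } so -301/2048
edge 13 of 15 (red): { -1 -1/2 -1/4 -3/16 -5/32 -19/128 -151/1024 | -301/2048 -75/512 -37/256 -9/64 -1/8 0 } so -603/4096
edge 14 of 15 (red): { -1 -1/2 -1/4 -3/16 -5/32 -19/128 -151/1024 | -603/4096 -301/2048 -75/512 -37/256 -9/64 -1/8 0 } so -1207/8192
edge 15 of 15 (blue): { -1 -1/2 -1/4 -3/16 -5/32 -19/128 -151/1024 -1207/8192 | -603/4096 -301/2048 -75/512 -37/256 -9/64 -1/8 0 } so -2413/16384

-2413/16384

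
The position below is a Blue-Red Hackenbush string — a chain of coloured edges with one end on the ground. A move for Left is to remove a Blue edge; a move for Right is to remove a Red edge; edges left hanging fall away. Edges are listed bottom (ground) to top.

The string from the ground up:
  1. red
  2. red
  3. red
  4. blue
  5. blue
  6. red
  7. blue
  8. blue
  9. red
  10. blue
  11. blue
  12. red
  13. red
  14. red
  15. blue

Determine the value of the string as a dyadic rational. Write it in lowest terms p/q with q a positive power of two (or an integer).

-9373/4096

1 of 15 · r · max L −∞ · min R 0 — -1
2 of 15 · rr · max L −∞ · min R -1 — -2
3 of 15 · rrr · max L −∞ · min R -2 — -3
4 of 15 · rrrb · max L -3 · min R -2 — -5/2
5 of 15 · rrrbb · max L -5/2 · min R -2 — -9/4
6 of 15 · rrrbbr · max L -5/2 · min R -9/4 — -19/8
7 of 15 · rrrbbrb · max L -19/8 · min R -9/4 — -37/16
8 of 15 · rrrbbrbb · max L -37/16 · min R -9/4 — -73/32
9 of 15 · rrrbbrbbr · max L -37/16 · min R -73/32 — -147/64
10 of 15 · rrrbbrbbrb · max L -147/64 · min R -73/32 — -293/128
11 of 15 · rrrbbrbbrbb · max L -293/128 · min R -73/32 — -585/256
12 of 15 · rrrbbrbbrbbr · max L -293/128 · min R -585/256 — -1171/512
13 of 15 · rrrbbrbbrbbrr · max L -293/128 · min R -1171/512 — -2343/1024
14 of 15 · rrrbbrbbrbbrrr · max L -293/128 · min R -2343/1024 — -4687/2048
15 of 15 · rrrbbrbbrbbrrrb · max L -4687/2048 · min R -2343/1024 — -9373/4096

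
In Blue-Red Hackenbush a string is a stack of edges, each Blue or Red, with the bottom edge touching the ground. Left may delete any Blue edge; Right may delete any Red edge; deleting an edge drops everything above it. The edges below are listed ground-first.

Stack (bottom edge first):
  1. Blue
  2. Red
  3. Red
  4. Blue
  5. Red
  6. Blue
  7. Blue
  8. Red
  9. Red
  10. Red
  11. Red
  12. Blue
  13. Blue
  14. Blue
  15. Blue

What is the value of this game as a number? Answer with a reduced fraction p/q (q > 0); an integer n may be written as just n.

5663/16384

Prefix values for Blue Red Red Blue Red Blue Blue Red Red Red Red Blue Blue Blue Blue via {L|R} + simplicity:
step 1: add Blue to get B; options L={ 0 } R={  } → 1
step 2: add Red to get BR; options L={ 0 } R={ 1 } → 1/2
step 3: add Red to get BRR; options L={ 0 } R={ 1/2,1 } → 1/4
step 4: add Blue to get BRRB; options L={ 0,1/4 } R={ 1/2,1 } → 3/8
step 5: add Red to get BRRBR; options L={ 0,1/4 } R={ 3/8,1/2,1 } → 5/16
step 6: add Blue to get BRRBRB; options L={ 0,1/4,5/16 } R={ 3/8,1/2,1 } → 11/32
step 7: add Blue to get BRRBRBB; options L={ 0,1/4,5/16,11/32 } R={ 3/8,1/2,1 } → 23/64
step 8: add Red to get BRRBRBBR; options L={ 0,1/4,5/16,11/32 } R={ 23/64,3/8,1/2,1 } → 45/128
step 9: add Red to get BRRBRBBRR; options L={ 0,1/4,5/16,11/32 } R={ 45/128,23/64,3/8,1/2,1 } → 89/256
step 10: add Red to get BRRBRBBRRR; options L={ 0,1/4,5/16,11/32 } R={ 89/256,45/128,23/64,3/8,1/2,1 } → 177/512
step 11: add Red to get BRRBRBBRRRR; options L={ 0,1/4,5/16,11/32 } R={ 177/512,89/256,45/128,23/64,3/8,1/2,1 } → 353/1024
step 12: add Blue to get BRRBRBBRRRRB; options L={ 0,1/4,5/16,11/32,353/1024 } R={ 177/512,89/256,45/128,23/64,3/8,1/2,1 } → 707/2048
step 13: add Blue to get BRRBRBBRRRRBB; options L={ 0,1/4,5/16,11/32,353/1024,707/2048 } R={ 177/512,89/256,45/128,23/64,3/8,1/2,1 } → 1415/4096
step 14: add Blue to get BRRBRBBRRRRBBB; options L={ 0,1/4,5/16,11/32,353/1024,707/2048,1415/4096 } R={ 177/512,89/256,45/128,23/64,3/8,1/2,1 } → 2831/8192
step 15: add Blue to get BRRBRBBRRRRBBBB; options L={ 0,1/4,5/16,11/32,353/1024,707/2048,1415/4096,2831/8192 } R={ 177/512,89/256,45/128,23/64,3/8,1/2,1 } → 5663/16384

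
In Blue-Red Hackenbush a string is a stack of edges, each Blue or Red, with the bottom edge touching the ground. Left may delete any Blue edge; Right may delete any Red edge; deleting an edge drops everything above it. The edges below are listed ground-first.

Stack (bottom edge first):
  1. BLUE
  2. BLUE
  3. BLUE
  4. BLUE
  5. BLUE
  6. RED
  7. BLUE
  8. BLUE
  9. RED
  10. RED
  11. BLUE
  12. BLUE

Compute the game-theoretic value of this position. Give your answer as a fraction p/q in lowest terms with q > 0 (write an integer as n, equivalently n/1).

615/128

Recurse on prefixes of the 12-edge string BLUE BLUE BLUE BLUE BLUE RED BLUE BLUE RED RED BLUE BLUE:
1 of 12 · B · max L 0 · min R +∞ so 1
2 of 12 · BB · max L 1 · min R +∞ so 2
3 of 12 · BBB · max L 2 · min R +∞ so 3
4 of 12 · BBBB · max L 3 · min R +∞ so 4
5 of 12 · BBBBB · max L 4 · min R +∞ so 5
6 of 12 · BBBBBR · max L 4 · min R 5 so 9/2
7 of 12 · BBBBBRB · max L 9/2 · min R 5 so 19/4
8 of 12 · BBBBBRBB · max L 19/4 · min R 5 so 39/8
9 of 12 · BBBBBRBBR · max L 19/4 · min R 39/8 so 77/16
10 of 12 · BBBBBRBBRR · max L 19/4 · min R 77/16 so 153/32
11 of 12 · BBBBBRBBRRB · max L 153/32 · min R 77/16 so 307/64
12 of 12 · BBBBBRBBRRBB · max L 307/64 · min R 77/16 so 615/128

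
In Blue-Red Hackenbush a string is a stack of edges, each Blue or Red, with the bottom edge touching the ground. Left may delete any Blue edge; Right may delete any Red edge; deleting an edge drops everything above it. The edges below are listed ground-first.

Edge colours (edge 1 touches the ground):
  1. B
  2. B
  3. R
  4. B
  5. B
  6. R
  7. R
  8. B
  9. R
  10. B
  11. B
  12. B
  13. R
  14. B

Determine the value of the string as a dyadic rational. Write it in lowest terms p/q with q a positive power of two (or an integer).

Prefix values for B B R B B R R B R B B B R B via {L|R} + simplicity:
edge 1 of 14 (B): { 0 | (no moves) } gives 1
edge 2 of 14 (B): { 0,1 | (no moves) } gives 2
edge 3 of 14 (R): { 0,1 | 2 } gives 3/2
edge 4 of 14 (B): { 0,1,3/2 | 2 } gives 7/4
edge 5 of 14 (B): { 0,1,3/2,7/4 | 2 } gives 15/8
edge 6 of 14 (R): { 0,1,3/2,7/4 | 15/8,2 } gives 29/16
edge 7 of 14 (R): { 0,1,3/2,7/4 | 29/16,15/8,2 } gives 57/32
edge 8 of 14 (B): { 0,1,3/2,7/4,57/32 | 29/16,15/8,2 } gives 115/64
edge 9 of 14 (R): { 0,1,3/2,7/4,57/32 | 115/64,29/16,15/8,2 } gives 229/128
edge 10 of 14 (B): { 0,1,3/2,7/4,57/32,229/128 | 115/64,29/16,15/8,2 } gives 459/256
edge 11 of 14 (B): { 0,1,3/2,7/4,57/32,229/128,459/256 | 115/64,29/16,15/8,2 } gives 919/512
edge 12 of 14 (B): { 0,1,3/2,7/4,57/32,229/128,459/256,919/512 | 115/64,29/16,15/8,2 } gives 1839/1024
edge 13 of 14 (R): { 0,1,3/2,7/4,57/32,229/128,459/256,919/512 | 1839/1024,115/64,29/16,15/8,2 } gives 3677/2048
edge 14 of 14 (B): { 0,1,3/2,7/4,57/32,229/128,459/256,919/512,3677/2048 | 1839/1024,115/64,29/16,15/8,2 } gives 7355/4096

7355/4096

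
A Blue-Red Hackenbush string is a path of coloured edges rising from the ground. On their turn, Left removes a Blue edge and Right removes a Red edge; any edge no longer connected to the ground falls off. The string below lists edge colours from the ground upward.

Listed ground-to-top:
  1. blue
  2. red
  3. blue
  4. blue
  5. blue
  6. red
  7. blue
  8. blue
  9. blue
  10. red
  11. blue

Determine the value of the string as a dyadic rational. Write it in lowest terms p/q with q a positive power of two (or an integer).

G(b) = { 0 | — } so 1
G(br) = { 0 | 1 } so 1/2
G(brb) = { 0, 1/2 | 1 } so 3/4
G(brbb) = { 0, 1/2, 3/4 | 1 } so 7/8
G(brbbb) = { 0, 1/2, 3/4, 7/8 | 1 } so 15/16
G(brbbbr) = { 0, 1/2, 3/4, 7/8 | 15/16, 1 } so 29/32
G(brbbbrb) = { 0, 1/2, 3/4, 7/8, 29/32 | 15/16, 1 } so 59/64
G(brbbbrbb) = { 0, 1/2, 3/4, 7/8, 29/32, 59/64 | 15/16, 1 } so 119/128
G(brbbbrbbb) = { 0, 1/2, 3/4, 7/8, 29/32, 59/64, 119/128 | 15/16, 1 } so 239/256
G(brbbbrbbbr) = { 0, 1/2, 3/4, 7/8, 29/32, 59/64, 119/128 | 239/256, 15/16, 1 } so 477/512
G(brbbbrbbbrb) = { 0, 1/2, 3/4, 7/8, 29/32, 59/64, 119/128, 477/512 | 239/256, 15/16, 1 } so 955/1024

955/1024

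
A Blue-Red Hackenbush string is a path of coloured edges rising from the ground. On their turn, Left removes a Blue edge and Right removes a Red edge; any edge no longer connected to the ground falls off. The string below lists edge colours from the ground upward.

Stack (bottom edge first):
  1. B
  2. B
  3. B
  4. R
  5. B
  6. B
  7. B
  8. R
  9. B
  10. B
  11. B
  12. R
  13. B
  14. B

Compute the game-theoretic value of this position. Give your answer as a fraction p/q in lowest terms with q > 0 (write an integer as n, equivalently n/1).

Prefix values for B B B R B B B R B B B R B B via {L|R} + simplicity:
val_1 [B]  L=[0]  R=[]  ⇒ 1
val_2 [BB]  L=[0; 1]  R=[]  ⇒ 2
val_3 [BBB]  L=[0; 1; 2]  R=[]  ⇒ 3
val_4 [BBBR]  L=[0; 1; 2]  R=[3]  ⇒ 5/2
val_5 [BBBRB]  L=[0; 1; 2; 5/2]  R=[3]  ⇒ 11/4
val_6 [BBBRBB]  L=[0; 1; 2; 5/2; 11/4]  R=[3]  ⇒ 23/8
val_7 [BBBRBBB]  L=[0; 1; 2; 5/2; 11/4; 23/8]  R=[3]  ⇒ 47/16
val_8 [BBBRBBBR]  L=[0; 1; 2; 5/2; 11/4; 23/8]  R=[47/16; 3]  ⇒ 93/32
val_9 [BBBRBBBRB]  L=[0; 1; 2; 5/2; 11/4; 23/8; 93/32]  R=[47/16; 3]  ⇒ 187/64
val_10 [BBBRBBBRBB]  L=[0; 1; 2; 5/2; 11/4; 23/8; 93/32; 187/64]  R=[47/16; 3]  ⇒ 375/128
val_11 [BBBRBBBRBBB]  L=[0; 1; 2; 5/2; 11/4; 23/8; 93/32; 187/64; 375/128]  R=[47/16; 3]  ⇒ 751/256
val_12 [BBBRBBBRBBBR]  L=[0; 1; 2; 5/2; 11/4; 23/8; 93/32; 187/64; 375/128]  R=[751/256; 47/16; 3]  ⇒ 1501/512
val_13 [BBBRBBBRBBBRB]  L=[0; 1; 2; 5/2; 11/4; 23/8; 93/32; 187/64; 375/128; 1501/512]  R=[751/256; 47/16; 3]  ⇒ 3003/1024
val_14 [BBBRBBBRBBBRBB]  L=[0; 1; 2; 5/2; 11/4; 23/8; 93/32; 187/64; 375/128; 1501/512; 3003/1024]  R=[751/256; 47/16; 3]  ⇒ 6007/2048

6007/2048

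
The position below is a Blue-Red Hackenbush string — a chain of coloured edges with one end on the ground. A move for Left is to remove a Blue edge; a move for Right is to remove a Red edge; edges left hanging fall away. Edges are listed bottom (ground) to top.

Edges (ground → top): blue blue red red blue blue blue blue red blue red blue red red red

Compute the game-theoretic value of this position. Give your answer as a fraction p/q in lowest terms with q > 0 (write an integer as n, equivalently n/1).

12113/8192

edge 1 of 15 (blue): { 0 | — } → 1
edge 2 of 15 (blue): { 0; 1 | — } → 2
edge 3 of 15 (red): { 0; 1 | 2 } → 3/2
edge 4 of 15 (red): { 0; 1 | 3/2; 2 } → 5/4
edge 5 of 15 (blue): { 0; 1; 5/4 | 3/2; 2 } → 11/8
edge 6 of 15 (blue): { 0; 1; 5/4; 11/8 | 3/2; 2 } → 23/16
edge 7 of 15 (blue): { 0; 1; 5/4; 11/8; 23/16 | 3/2; 2 } → 47/32
edge 8 of 15 (blue): { 0; 1; 5/4; 11/8; 23/16; 47/32 | 3/2; 2 } → 95/64
edge 9 of 15 (red): { 0; 1; 5/4; 11/8; 23/16; 47/32 | 95/64; 3/2; 2 } → 189/128
edge 10 of 15 (blue): { 0; 1; 5/4; 11/8; 23/16; 47/32; 189/128 | 95/64; 3/2; 2 } → 379/256
edge 11 of 15 (red): { 0; 1; 5/4; 11/8; 23/16; 47/32; 189/128 | 379/256; 95/64; 3/2; 2 } → 757/512
edge 12 of 15 (blue): { 0; 1; 5/4; 11/8; 23/16; 47/32; 189/128; 757/512 | 379/256; 95/64; 3/2; 2 } → 1515/1024
edge 13 of 15 (red): { 0; 1; 5/4; 11/8; 23/16; 47/32; 189/128; 757/512 | 1515/1024; 379/256; 95/64; 3/2; 2 } → 3029/2048
edge 14 of 15 (red): { 0; 1; 5/4; 11/8; 23/16; 47/32; 189/128; 757/512 | 3029/2048; 1515/1024; 379/256; 95/64; 3/2; 2 } → 6057/4096
edge 15 of 15 (red): { 0; 1; 5/4; 11/8; 23/16; 47/32; 189/128; 757/512 | 6057/4096; 3029/2048; 1515/1024; 379/256; 95/64; 3/2; 2 } → 12113/8192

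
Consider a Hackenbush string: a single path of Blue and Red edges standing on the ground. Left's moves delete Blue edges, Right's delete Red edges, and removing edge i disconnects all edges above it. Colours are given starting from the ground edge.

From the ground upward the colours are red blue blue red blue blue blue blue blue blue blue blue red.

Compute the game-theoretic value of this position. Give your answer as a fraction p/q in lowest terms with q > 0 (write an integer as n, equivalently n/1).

Prefix values for red blue blue red blue blue blue blue blue blue blue blue red via {L|R} + simplicity:
G_1 [r]  L=[none]  R=[0]  -> -1
G_2 [rb]  L=[-1]  R=[0]  -> -1/2
G_3 [rbb]  L=[-1; -1/2]  R=[0]  -> -1/4
G_4 [rbbr]  L=[-1; -1/2]  R=[-1/4; 0]  -> -3/8
G_5 [rbbrb]  L=[-1; -1/2; -3/8]  R=[-1/4; 0]  -> -5/16
G_6 [rbbrbb]  L=[-1; -1/2; -3/8; -5/16]  R=[-1/4; 0]  -> -9/32
G_7 [rbbrbbb]  L=[-1; -1/2; -3/8; -5/16; -9/32]  R=[-1/4; 0]  -> -17/64
G_8 [rbbrbbbb]  L=[-1; -1/2; -3/8; -5/16; -9/32; -17/64]  R=[-1/4; 0]  -> -33/128
G_9 [rbbrbbbbb]  L=[-1; -1/2; -3/8; -5/16; -9/32; -17/64; -33/128]  R=[-1/4; 0]  -> -65/256
G_10 [rbbrbbbbbb]  L=[-1; -1/2; -3/8; -5/16; -9/32; -17/64; -33/128; -65/256]  R=[-1/4; 0]  -> -129/512
G_11 [rbbrbbbbbbb]  L=[-1; -1/2; -3/8; -5/16; -9/32; -17/64; -33/128; -65/256; -129/512]  R=[-1/4; 0]  -> -257/1024
G_12 [rbbrbbbbbbbb]  L=[-1; -1/2; -3/8; -5/16; -9/32; -17/64; -33/128; -65/256; -129/512; -257/1024]  R=[-1/4; 0]  -> -513/2048
G_13 [rbbrbbbbbbbbr]  L=[-1; -1/2; -3/8; -5/16; -9/32; -17/64; -33/128; -65/256; -129/512; -257/1024]  R=[-513/2048; -1/4; 0]  -> -1027/4096

-1027/4096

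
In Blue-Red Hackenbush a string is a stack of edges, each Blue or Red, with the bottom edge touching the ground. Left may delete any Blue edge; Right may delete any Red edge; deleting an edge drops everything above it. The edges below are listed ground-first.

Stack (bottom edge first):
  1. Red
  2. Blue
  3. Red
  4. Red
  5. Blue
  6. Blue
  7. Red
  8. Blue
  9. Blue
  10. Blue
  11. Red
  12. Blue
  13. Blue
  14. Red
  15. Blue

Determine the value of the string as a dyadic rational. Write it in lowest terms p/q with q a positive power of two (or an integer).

-12837/16384

step 1: add Red to get R; options L={ · } R={ 0 } → -1
step 2: add Blue to get RB; options L={ -1 } R={ 0 } → -1/2
step 3: add Red to get RBR; options L={ -1 } R={ -1/2, 0 } → -3/4
step 4: add Red to get RBRR; options L={ -1 } R={ -3/4, -1/2, 0 } → -7/8
step 5: add Blue to get RBRRB; options L={ -1, -7/8 } R={ -3/4, -1/2, 0 } → -13/16
step 6: add Blue to get RBRRBB; options L={ -1, -7/8, -13/16 } R={ -3/4, -1/2, 0 } → -25/32
step 7: add Red to get RBRRBBR; options L={ -1, -7/8, -13/16 } R={ -25/32, -3/4, -1/2, 0 } → -51/64
step 8: add Blue to get RBRRBBRB; options L={ -1, -7/8, -13/16, -51/64 } R={ -25/32, -3/4, -1/2, 0 } → -101/128
step 9: add Blue to get RBRRBBRBB; options L={ -1, -7/8, -13/16, -51/64, -101/128 } R={ -25/32, -3/4, -1/2, 0 } → -201/256
step 10: add Blue to get RBRRBBRBBB; options L={ -1, -7/8, -13/16, -51/64, -101/128, -201/256 } R={ -25/32, -3/4, -1/2, 0 } → -401/512
step 11: add Red to get RBRRBBRBBBR; options L={ -1, -7/8, -13/16, -51/64, -101/128, -201/256 } R={ -401/512, -25/32, -3/4, -1/2, 0 } → -803/1024
step 12: add Blue to get RBRRBBRBBBRB; options L={ -1, -7/8, -13/16, -51/64, -101/128, -201/256, -803/1024 } R={ -401/512, -25/32, -3/4, -1/2, 0 } → -1605/2048
step 13: add Blue to get RBRRBBRBBBRBB; options L={ -1, -7/8, -13/16, -51/64, -101/128, -201/256, -803/1024, -1605/2048 } R={ -401/512, -25/32, -3/4, -1/2, 0 } → -3209/4096
step 14: add Red to get RBRRBBRBBBRBBR; options L={ -1, -7/8, -13/16, -51/64, -101/128, -201/256, -803/1024, -1605/2048 } R={ -3209/4096, -401/512, -25/32, -3/4, -1/2, 0 } → -6419/8192
step 15: add Blue to get RBRRBBRBBBRBBRB; options L={ -1, -7/8, -13/16, -51/64, -101/128, -201/256, -803/1024, -1605/2048, -6419/8192 } R={ -3209/4096, -401/512, -25/32, -3/4, -1/2, 0 } → -12837/16384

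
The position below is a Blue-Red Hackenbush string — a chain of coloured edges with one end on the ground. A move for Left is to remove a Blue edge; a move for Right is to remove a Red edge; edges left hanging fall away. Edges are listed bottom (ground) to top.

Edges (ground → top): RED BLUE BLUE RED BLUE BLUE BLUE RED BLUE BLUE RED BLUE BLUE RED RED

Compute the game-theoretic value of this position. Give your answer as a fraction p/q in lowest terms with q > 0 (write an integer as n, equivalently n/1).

edge 1 of 15 (RED): { ∅ | 0 } → -1
edge 2 of 15 (BLUE): { -1 | 0 } → -1/2
edge 3 of 15 (BLUE): { -1,-1/2 | 0 } → -1/4
edge 4 of 15 (RED): { -1,-1/2 | -1/4,0 } → -3/8
edge 5 of 15 (BLUE): { -1,-1/2,-3/8 | -1/4,0 } → -5/16
edge 6 of 15 (BLUE): { -1,-1/2,-3/8,-5/16 | -1/4,0 } → -9/32
edge 7 of 15 (BLUE): { -1,-1/2,-3/8,-5/16,-9/32 | -1/4,0 } → -17/64
edge 8 of 15 (RED): { -1,-1/2,-3/8,-5/16,-9/32 | -17/64,-1/4,0 } → -35/128
edge 9 of 15 (BLUE): { -1,-1/2,-3/8,-5/16,-9/32,-35/128 | -17/64,-1/4,0 } → -69/256
edge 10 of 15 (BLUE): { -1,-1/2,-3/8,-5/16,-9/32,-35/128,-69/256 | -17/64,-1/4,0 } → -137/512
edge 11 of 15 (RED): { -1,-1/2,-3/8,-5/16,-9/32,-35/128,-69/256 | -137/512,-17/64,-1/4,0 } → -275/1024
edge 12 of 15 (BLUE): { -1,-1/2,-3/8,-5/16,-9/32,-35/128,-69/256,-275/1024 | -137/512,-17/64,-1/4,0 } → -549/2048
edge 13 of 15 (BLUE): { -1,-1/2,-3/8,-5/16,-9/32,-35/128,-69/256,-275/1024,-549/2048 | -137/512,-17/64,-1/4,0 } → -1097/4096
edge 14 of 15 (RED): { -1,-1/2,-3/8,-5/16,-9/32,-35/128,-69/256,-275/1024,-549/2048 | -1097/4096,-137/512,-17/64,-1/4,0 } → -2195/8192
edge 15 of 15 (RED): { -1,-1/2,-3/8,-5/16,-9/32,-35/128,-69/256,-275/1024,-549/2048 | -2195/8192,-1097/4096,-137/512,-17/64,-1/4,0 } → -4391/16384

-4391/16384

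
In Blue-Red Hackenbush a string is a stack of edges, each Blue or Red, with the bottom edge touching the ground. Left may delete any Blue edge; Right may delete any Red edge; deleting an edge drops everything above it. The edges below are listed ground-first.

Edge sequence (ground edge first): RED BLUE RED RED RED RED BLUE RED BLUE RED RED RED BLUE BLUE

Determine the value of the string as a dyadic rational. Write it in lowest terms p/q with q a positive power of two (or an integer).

-7865/8192

Prefix values for RED BLUE RED RED RED RED BLUE RED BLUE RED RED RED BLUE BLUE via {L|R} + simplicity:
1 of 14 · R · max L −∞ · min R 0 => -1
2 of 14 · RB · max L -1 · min R 0 => -1/2
3 of 14 · RBR · max L -1 · min R -1/2 => -3/4
4 of 14 · RBRR · max L -1 · min R -3/4 => -7/8
5 of 14 · RBRRR · max L -1 · min R -7/8 => -15/16
6 of 14 · RBRRRR · max L -1 · min R -15/16 => -31/32
7 of 14 · RBRRRRB · max L -31/32 · min R -15/16 => -61/64
8 of 14 · RBRRRRBR · max L -31/32 · min R -61/64 => -123/128
9 of 14 · RBRRRRBRB · max L -123/128 · min R -61/64 => -245/256
10 of 14 · RBRRRRBRBR · max L -123/128 · min R -245/256 => -491/512
11 of 14 · RBRRRRBRBRR · max L -123/128 · min R -491/512 => -983/1024
12 of 14 · RBRRRRBRBRRR · max L -123/128 · min R -983/1024 => -1967/2048
13 of 14 · RBRRRRBRBRRRB · max L -1967/2048 · min R -983/1024 => -3933/4096
14 of 14 · RBRRRRBRBRRRBB · max L -3933/4096 · min R -983/1024 => -7865/8192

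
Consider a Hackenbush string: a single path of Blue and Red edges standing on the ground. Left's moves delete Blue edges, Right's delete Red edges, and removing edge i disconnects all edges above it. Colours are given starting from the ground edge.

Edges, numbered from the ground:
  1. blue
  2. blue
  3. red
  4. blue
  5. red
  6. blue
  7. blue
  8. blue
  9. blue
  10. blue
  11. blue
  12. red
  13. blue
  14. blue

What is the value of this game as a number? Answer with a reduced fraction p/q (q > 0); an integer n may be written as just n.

7159/4096

step 1: add blue to get b; options L={ 0 } R={ none } -> 1
step 2: add blue to get bb; options L={ 0, 1 } R={ none } -> 2
step 3: add red to get bbr; options L={ 0, 1 } R={ 2 } -> 3/2
step 4: add blue to get bbrb; options L={ 0, 1, 3/2 } R={ 2 } -> 7/4
step 5: add red to get bbrbr; options L={ 0, 1, 3/2 } R={ 7/4, 2 } -> 13/8
step 6: add blue to get bbrbrb; options L={ 0, 1, 3/2, 13/8 } R={ 7/4, 2 } -> 27/16
step 7: add blue to get bbrbrbb; options L={ 0, 1, 3/2, 13/8, 27/16 } R={ 7/4, 2 } -> 55/32
step 8: add blue to get bbrbrbbb; options L={ 0, 1, 3/2, 13/8, 27/16, 55/32 } R={ 7/4, 2 } -> 111/64
step 9: add blue to get bbrbrbbbb; options L={ 0, 1, 3/2, 13/8, 27/16, 55/32, 111/64 } R={ 7/4, 2 } -> 223/128
step 10: add blue to get bbrbrbbbbb; options L={ 0, 1, 3/2, 13/8, 27/16, 55/32, 111/64, 223/128 } R={ 7/4, 2 } -> 447/256
step 11: add blue to get bbrbrbbbbbb; options L={ 0, 1, 3/2, 13/8, 27/16, 55/32, 111/64, 223/128, 447/256 } R={ 7/4, 2 } -> 895/512
step 12: add red to get bbrbrbbbbbbr; options L={ 0, 1, 3/2, 13/8, 27/16, 55/32, 111/64, 223/128, 447/256 } R={ 895/512, 7/4, 2 } -> 1789/1024
step 13: add blue to get bbrbrbbbbbbrb; options L={ 0, 1, 3/2, 13/8, 27/16, 55/32, 111/64, 223/128, 447/256, 1789/1024 } R={ 895/512, 7/4, 2 } -> 3579/2048
step 14: add blue to get bbrbrbbbbbbrbb; options L={ 0, 1, 3/2, 13/8, 27/16, 55/32, 111/64, 223/128, 447/256, 1789/1024, 3579/2048 } R={ 895/512, 7/4, 2 } -> 7159/4096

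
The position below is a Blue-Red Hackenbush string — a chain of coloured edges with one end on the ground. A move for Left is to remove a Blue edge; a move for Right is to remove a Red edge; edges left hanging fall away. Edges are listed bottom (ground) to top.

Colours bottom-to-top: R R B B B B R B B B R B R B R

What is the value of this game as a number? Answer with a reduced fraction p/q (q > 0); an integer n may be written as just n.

-8747/8192

Prefix values for R R B B B B R B B B R B R B R via {L|R} + simplicity:
step 1: add R to get R; options L={  } R={ 0 } gives -1
step 2: add R to get RR; options L={  } R={ -1 0 } gives -2
step 3: add B to get RRB; options L={ -2 } R={ -1 0 } gives -3/2
step 4: add B to get RRBB; options L={ -2 -3/2 } R={ -1 0 } gives -5/4
step 5: add B to get RRBBB; options L={ -2 -3/2 -5/4 } R={ -1 0 } gives -9/8
step 6: add B to get RRBBBB; options L={ -2 -3/2 -5/4 -9/8 } R={ -1 0 } gives -17/16
step 7: add R to get RRBBBBR; options L={ -2 -3/2 -5/4 -9/8 } R={ -17/16 -1 0 } gives -35/32
step 8: add B to get RRBBBBRB; options L={ -2 -3/2 -5/4 -9/8 -35/32 } R={ -17/16 -1 0 } gives -69/64
step 9: add B to get RRBBBBRBB; options L={ -2 -3/2 -5/4 -9/8 -35/32 -69/64 } R={ -17/16 -1 0 } gives -137/128
step 10: add B to get RRBBBBRBBB; options L={ -2 -3/2 -5/4 -9/8 -35/32 -69/64 -137/128 } R={ -17/16 -1 0 } gives -273/256
step 11: add R to get RRBBBBRBBBR; options L={ -2 -3/2 -5/4 -9/8 -35/32 -69/64 -137/128 } R={ -273/256 -17/16 -1 0 } gives -547/512
step 12: add B to get RRBBBBRBBBRB; options L={ -2 -3/2 -5/4 -9/8 -35/32 -69/64 -137/128 -547/512 } R={ -273/256 -17/16 -1 0 } gives -1093/1024
step 13: add R to get RRBBBBRBBBRBR; options L={ -2 -3/2 -5/4 -9/8 -35/32 -69/64 -137/128 -547/512 } R={ -1093/1024 -273/256 -17/16 -1 0 } gives -2187/2048
step 14: add B to get RRBBBBRBBBRBRB; options L={ -2 -3/2 -5/4 -9/8 -35/32 -69/64 -137/128 -547/512 -2187/2048 } R={ -1093/1024 -273/256 -17/16 -1 0 } gives -4373/4096
step 15: add R to get RRBBBBRBBBRBRBR; options L={ -2 -3/2 -5/4 -9/8 -35/32 -69/64 -137/128 -547/512 -2187/2048 } R={ -4373/4096 -1093/1024 -273/256 -17/16 -1 0 } gives -8747/8192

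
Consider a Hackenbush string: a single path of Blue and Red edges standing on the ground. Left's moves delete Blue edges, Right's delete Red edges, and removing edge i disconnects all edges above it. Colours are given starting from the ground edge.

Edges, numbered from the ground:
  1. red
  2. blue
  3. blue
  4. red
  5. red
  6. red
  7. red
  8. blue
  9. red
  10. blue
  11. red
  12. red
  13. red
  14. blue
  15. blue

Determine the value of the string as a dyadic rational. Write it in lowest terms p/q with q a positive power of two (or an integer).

step 1: add red to get r; options L={ · } R={ 0 } = -1
step 2: add blue to get rb; options L={ -1 } R={ 0 } = -1/2
step 3: add blue to get rbb; options L={ -1,-1/2 } R={ 0 } = -1/4
step 4: add red to get rbbr; options L={ -1,-1/2 } R={ -1/4,0 } = -3/8
step 5: add red to get rbbrr; options L={ -1,-1/2 } R={ -3/8,-1/4,0 } = -7/16
step 6: add red to get rbbrrr; options L={ -1,-1/2 } R={ -7/16,-3/8,-1/4,0 } = -15/32
step 7: add red to get rbbrrrr; options L={ -1,-1/2 } R={ -15/32,-7/16,-3/8,-1/4,0 } = -31/64
step 8: add blue to get rbbrrrrb; options L={ -1,-1/2,-31/64 } R={ -15/32,-7/16,-3/8,-1/4,0 } = -61/128
step 9: add red to get rbbrrrrbr; options L={ -1,-1/2,-31/64 } R={ -61/128,-15/32,-7/16,-3/8,-1/4,0 } = -123/256
step 10: add blue to get rbbrrrrbrb; options L={ -1,-1/2,-31/64,-123/256 } R={ -61/128,-15/32,-7/16,-3/8,-1/4,0 } = -245/512
step 11: add red to get rbbrrrrbrbr; options L={ -1,-1/2,-31/64,-123/256 } R={ -245/512,-61/128,-15/32,-7/16,-3/8,-1/4,0 } = -491/1024
step 12: add red to get rbbrrrrbrbrr; options L={ -1,-1/2,-31/64,-123/256 } R={ -491/1024,-245/512,-61/128,-15/32,-7/16,-3/8,-1/4,0 } = -983/2048
step 13: add red to get rbbrrrrbrbrrr; options L={ -1,-1/2,-31/64,-123/256 } R={ -983/2048,-491/1024,-245/512,-61/128,-15/32,-7/16,-3/8,-1/4,0 } = -1967/4096
step 14: add blue to get rbbrrrrbrbrrrb; options L={ -1,-1/2,-31/64,-123/256,-1967/4096 } R={ -983/2048,-491/1024,-245/512,-61/128,-15/32,-7/16,-3/8,-1/4,0 } = -3933/8192
step 15: add blue to get rbbrrrrbrbrrrbb; options L={ -1,-1/2,-31/64,-123/256,-1967/4096,-3933/8192 } R={ -983/2048,-491/1024,-245/512,-61/128,-15/32,-7/16,-3/8,-1/4,0 } = -7865/16384

-7865/16384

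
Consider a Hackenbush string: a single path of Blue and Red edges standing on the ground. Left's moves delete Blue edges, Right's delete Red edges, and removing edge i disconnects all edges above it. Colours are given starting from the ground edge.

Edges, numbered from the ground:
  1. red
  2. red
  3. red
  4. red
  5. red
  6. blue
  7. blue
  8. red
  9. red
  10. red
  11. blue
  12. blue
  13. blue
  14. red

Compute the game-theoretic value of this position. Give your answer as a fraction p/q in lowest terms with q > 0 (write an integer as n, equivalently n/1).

Build G(s[:k]) for k = 1..14, string s = red red red red red blue blue red red red blue blue blue red.
step 1: add red to get r; options L={ none } R={ 0 } => -1
step 2: add red to get rr; options L={ none } R={ -1,0 } => -2
step 3: add red to get rrr; options L={ none } R={ -2,-1,0 } => -3
step 4: add red to get rrrr; options L={ none } R={ -3,-2,-1,0 } => -4
step 5: add red to get rrrrr; options L={ none } R={ -4,-3,-2,-1,0 } => -5
step 6: add blue to get rrrrrb; options L={ -5 } R={ -4,-3,-2,-1,0 } => -9/2
step 7: add blue to get rrrrrbb; options L={ -5,-9/2 } R={ -4,-3,-2,-1,0 } => -17/4
step 8: add red to get rrrrrbbr; options L={ -5,-9/2 } R={ -17/4,-4,-3,-2,-1,0 } => -35/8
step 9: add red to get rrrrrbbrr; options L={ -5,-9/2 } R={ -35/8,-17/4,-4,-3,-2,-1,0 } => -71/16
step 10: add red to get rrrrrbbrrr; options L={ -5,-9/2 } R={ -71/16,-35/8,-17/4,-4,-3,-2,-1,0 } => -143/32
step 11: add blue to get rrrrrbbrrrb; options L={ -5,-9/2,-143/32 } R={ -71/16,-35/8,-17/4,-4,-3,-2,-1,0 } => -285/64
step 12: add blue to get rrrrrbbrrrbb; options L={ -5,-9/2,-143/32,-285/64 } R={ -71/16,-35/8,-17/4,-4,-3,-2,-1,0 } => -569/128
step 13: add blue to get rrrrrbbrrrbbb; options L={ -5,-9/2,-143/32,-285/64,-569/128 } R={ -71/16,-35/8,-17/4,-4,-3,-2,-1,0 } => -1137/256
step 14: add red to get rrrrrbbrrrbbbr; options L={ -5,-9/2,-143/32,-285/64,-569/128 } R={ -1137/256,-71/16,-35/8,-17/4,-4,-3,-2,-1,0 } => -2275/512

-2275/512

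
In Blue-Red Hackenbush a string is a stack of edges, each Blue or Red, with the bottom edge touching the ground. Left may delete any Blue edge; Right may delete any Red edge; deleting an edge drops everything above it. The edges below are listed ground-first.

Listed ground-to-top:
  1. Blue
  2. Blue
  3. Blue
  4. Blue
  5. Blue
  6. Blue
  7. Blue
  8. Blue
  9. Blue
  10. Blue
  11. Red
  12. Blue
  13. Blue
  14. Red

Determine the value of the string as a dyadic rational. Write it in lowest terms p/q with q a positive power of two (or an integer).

157/16

Recurse on prefixes of the 14-edge string Blue Blue Blue Blue Blue Blue Blue Blue Blue Blue Red Blue Blue Red:
edge 1 of 14 (Blue): { 0 | — } → 1
edge 2 of 14 (Blue): { 0; 1 | — } → 2
edge 3 of 14 (Blue): { 0; 1; 2 | — } → 3
edge 4 of 14 (Blue): { 0; 1; 2; 3 | — } → 4
edge 5 of 14 (Blue): { 0; 1; 2; 3; 4 | — } → 5
edge 6 of 14 (Blue): { 0; 1; 2; 3; 4; 5 | — } → 6
edge 7 of 14 (Blue): { 0; 1; 2; 3; 4; 5; 6 | — } → 7
edge 8 of 14 (Blue): { 0; 1; 2; 3; 4; 5; 6; 7 | — } → 8
edge 9 of 14 (Blue): { 0; 1; 2; 3; 4; 5; 6; 7; 8 | — } → 9
edge 10 of 14 (Blue): { 0; 1; 2; 3; 4; 5; 6; 7; 8; 9 | — } → 10
edge 11 of 14 (Red): { 0; 1; 2; 3; 4; 5; 6; 7; 8; 9 | 10 } → 19/2
edge 12 of 14 (Blue): { 0; 1; 2; 3; 4; 5; 6; 7; 8; 9; 19/2 | 10 } → 39/4
edge 13 of 14 (Blue): { 0; 1; 2; 3; 4; 5; 6; 7; 8; 9; 19/2; 39/4 | 10 } → 79/8
edge 14 of 14 (Red): { 0; 1; 2; 3; 4; 5; 6; 7; 8; 9; 19/2; 39/4 | 79/8; 10 } → 157/16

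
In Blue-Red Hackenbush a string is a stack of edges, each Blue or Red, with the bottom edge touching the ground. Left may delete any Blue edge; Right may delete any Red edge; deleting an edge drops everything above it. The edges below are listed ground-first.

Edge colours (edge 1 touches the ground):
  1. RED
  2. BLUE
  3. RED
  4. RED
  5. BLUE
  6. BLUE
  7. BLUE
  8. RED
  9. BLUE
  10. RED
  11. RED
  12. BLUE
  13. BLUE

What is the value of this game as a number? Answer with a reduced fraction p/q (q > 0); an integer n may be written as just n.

Build v(s[:k]) for k = 1..13, string s = RED BLUE RED RED BLUE BLUE BLUE RED BLUE RED RED BLUE BLUE.
R: Left { — }, Right { 0 } ⇒ simplest -1
RB: Left { -1 }, Right { 0 } ⇒ simplest -1/2
RBR: Left { -1 }, Right { -1/2,0 } ⇒ simplest -3/4
RBRR: Left { -1 }, Right { -3/4,-1/2,0 } ⇒ simplest -7/8
RBRRB: Left { -1,-7/8 }, Right { -3/4,-1/2,0 } ⇒ simplest -13/16
RBRRBB: Left { -1,-7/8,-13/16 }, Right { -3/4,-1/2,0 } ⇒ simplest -25/32
RBRRBBB: Left { -1,-7/8,-13/16,-25/32 }, Right { -3/4,-1/2,0 } ⇒ simplest -49/64
RBRRBBBR: Left { -1,-7/8,-13/16,-25/32 }, Right { -49/64,-3/4,-1/2,0 } ⇒ simplest -99/128
RBRRBBBRB: Left { -1,-7/8,-13/16,-25/32,-99/128 }, Right { -49/64,-3/4,-1/2,0 } ⇒ simplest -197/256
RBRRBBBRBR: Left { -1,-7/8,-13/16,-25/32,-99/128 }, Right { -197/256,-49/64,-3/4,-1/2,0 } ⇒ simplest -395/512
RBRRBBBRBRR: Left { -1,-7/8,-13/16,-25/32,-99/128 }, Right { -395/512,-197/256,-49/64,-3/4,-1/2,0 } ⇒ simplest -791/1024
RBRRBBBRBRRB: Left { -1,-7/8,-13/16,-25/32,-99/128,-791/1024 }, Right { -395/512,-197/256,-49/64,-3/4,-1/2,0 } ⇒ simplest -1581/2048
RBRRBBBRBRRBB: Left { -1,-7/8,-13/16,-25/32,-99/128,-791/1024,-1581/2048 }, Right { -395/512,-197/256,-49/64,-3/4,-1/2,0 } ⇒ simplest -3161/4096

-3161/4096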